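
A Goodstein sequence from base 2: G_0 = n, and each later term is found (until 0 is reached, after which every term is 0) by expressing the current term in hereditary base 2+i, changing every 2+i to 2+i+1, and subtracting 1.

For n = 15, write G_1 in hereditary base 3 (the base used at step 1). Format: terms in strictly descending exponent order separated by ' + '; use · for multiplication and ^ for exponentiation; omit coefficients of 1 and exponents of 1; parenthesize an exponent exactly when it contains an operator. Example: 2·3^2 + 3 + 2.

3^(3 + 1) + 3^3 + 3

G_0=15  [base 2] 2^(2 + 1) + 2^2 + 2 + 1  →[2↦3]→  3^(3 + 1) + 3^3 + 3 + 1 = 112  −1 ⇒ G_1=111
G_1=111  [base 3] 3^(3 + 1) + 3^3 + 3  →[3↦4]→  4^(4 + 1) + 4^4 + 4 = 1284  −1 ⇒ G_2=1283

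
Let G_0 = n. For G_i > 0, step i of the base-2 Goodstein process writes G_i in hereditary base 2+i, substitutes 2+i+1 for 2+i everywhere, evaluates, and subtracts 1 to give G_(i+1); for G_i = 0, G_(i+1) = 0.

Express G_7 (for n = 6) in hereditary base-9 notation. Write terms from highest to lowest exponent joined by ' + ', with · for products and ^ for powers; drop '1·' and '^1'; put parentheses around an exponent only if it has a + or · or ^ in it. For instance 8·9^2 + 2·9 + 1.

5·9^5 + 5·9^4 + 5·9^3 + 5·9^2 + 5·9 + 2

6 —HB2→ 2^2 + 2 —bump→ 3^3 + 3 = 30 —(−1)→ 29
29 —HB3→ 3^3 + 2 —bump→ 4^4 + 2 = 258 —(−1)→ 257
257 —HB4→ 4^4 + 1 —bump→ 5^5 + 1 = 3126 —(−1)→ 3125
3125 —HB5→ 5^5 —bump→ 6^6 = 46656 —(−1)→ 46655
46655 —HB6→ 5·6^5 + 5·6^4 + 5·6^3 + 5·6^2 + 5·6 + 5 —bump→ 5·7^5 + 5·7^4 + 5·7^3 + 5·7^2 + 5·7 + 5 = 98040 —(−1)→ 98039
98039 —HB7→ 5·7^5 + 5·7^4 + 5·7^3 + 5·7^2 + 5·7 + 4 —bump→ 5·8^5 + 5·8^4 + 5·8^3 + 5·8^2 + 5·8 + 4 = 187244 —(−1)→ 187243
187243 —HB8→ 5·8^5 + 5·8^4 + 5·8^3 + 5·8^2 + 5·8 + 3 —bump→ 5·9^5 + 5·9^4 + 5·9^3 + 5·9^2 + 5·9 + 3 = 332148 —(−1)→ 332147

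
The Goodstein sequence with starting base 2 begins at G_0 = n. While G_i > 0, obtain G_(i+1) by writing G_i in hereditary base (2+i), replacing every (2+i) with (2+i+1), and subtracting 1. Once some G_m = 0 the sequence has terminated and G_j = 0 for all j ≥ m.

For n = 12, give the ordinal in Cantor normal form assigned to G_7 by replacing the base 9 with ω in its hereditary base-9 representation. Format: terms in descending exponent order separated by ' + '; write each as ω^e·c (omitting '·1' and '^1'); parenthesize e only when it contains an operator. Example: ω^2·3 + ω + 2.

i=0: 12 = 2^(2 + 1) + 2^2 (b=2); 2→3: 3^(3 + 1) + 3^3 = 108; 108−1 = 107
i=1: 107 = 3^(3 + 1) + 2·3^2 + 2·3 + 2 (b=3); 3→4: 4^(4 + 1) + 2·4^2 + 2·4 + 2 = 1066; 1066−1 = 1065
i=2: 1065 = 4^(4 + 1) + 2·4^2 + 2·4 + 1 (b=4); 4→5: 5^(5 + 1) + 2·5^2 + 2·5 + 1 = 15686; 15686−1 = 15685
i=3: 15685 = 5^(5 + 1) + 2·5^2 + 2·5 (b=5); 5→6: 6^(6 + 1) + 2·6^2 + 2·6 = 280020; 280020−1 = 280019
i=4: 280019 = 6^(6 + 1) + 2·6^2 + 6 + 5 (b=6); 6→7: 7^(7 + 1) + 2·7^2 + 7 + 5 = 5764911; 5764911−1 = 5764910
i=5: 5764910 = 7^(7 + 1) + 2·7^2 + 7 + 4 (b=7); 7→8: 8^(8 + 1) + 2·8^2 + 8 + 4 = 134217868; 134217868−1 = 134217867
i=6: 134217867 = 8^(8 + 1) + 2·8^2 + 8 + 3 (b=8); 8→9: 9^(9 + 1) + 2·9^2 + 9 + 3 = 3486784575; 3486784575−1 = 3486784574
i=7: 3486784574 = 9^(9 + 1) + 2·9^2 + 9 + 2 (b=9); 9→10: 10^(10 + 1) + 2·10^2 + 10 + 2 = 100000000212; 100000000212−1 = 100000000211

ω^(ω + 1) + ω^2·2 + ω + 2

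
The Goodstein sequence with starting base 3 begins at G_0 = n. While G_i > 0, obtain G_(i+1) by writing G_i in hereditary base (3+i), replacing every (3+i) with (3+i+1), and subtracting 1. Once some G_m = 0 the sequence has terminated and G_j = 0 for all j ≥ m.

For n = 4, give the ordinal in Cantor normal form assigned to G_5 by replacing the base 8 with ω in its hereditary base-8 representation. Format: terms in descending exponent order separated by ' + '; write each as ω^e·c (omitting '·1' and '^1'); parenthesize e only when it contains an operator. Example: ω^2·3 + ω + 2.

4 —HB3→ 3 + 1 —bump→ 4 + 1 = 5 —(−1)→ 4
4 —HB4→ 4 —bump→ 5 = 5 —(−1)→ 4
4 —HB5→ 4 —bump→ 4 = 4 —(−1)→ 3
3 —HB6→ 3 —bump→ 3 = 3 —(−1)→ 2
2 —HB7→ 2 —bump→ 2 = 2 —(−1)→ 1
1 —HB8→ 1 —bump→ 1 = 1 —(−1)→ 0

1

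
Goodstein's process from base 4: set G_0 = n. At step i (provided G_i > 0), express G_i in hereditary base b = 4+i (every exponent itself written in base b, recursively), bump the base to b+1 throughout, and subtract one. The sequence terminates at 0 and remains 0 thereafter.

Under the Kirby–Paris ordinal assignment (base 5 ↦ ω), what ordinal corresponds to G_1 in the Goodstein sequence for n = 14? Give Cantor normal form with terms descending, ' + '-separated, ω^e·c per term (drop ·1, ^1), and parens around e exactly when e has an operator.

14 —HB4→ 3·4 + 2 —bump→ 3·5 + 2 = 17 —(−1)→ 16
16 —HB5→ 3·5 + 1 —bump→ 3·6 + 1 = 19 —(−1)→ 18

ω·3 + 1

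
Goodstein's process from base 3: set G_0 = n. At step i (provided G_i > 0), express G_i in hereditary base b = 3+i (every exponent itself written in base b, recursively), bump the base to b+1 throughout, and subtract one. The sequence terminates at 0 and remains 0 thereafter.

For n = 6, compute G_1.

7

i=0: 6 = 2·3 (b=3); 3→4: 2·4 = 8; 8−1 = 7
i=1: 7 = 4 + 3 (b=4); 4→5: 5 + 3 = 8; 8−1 = 7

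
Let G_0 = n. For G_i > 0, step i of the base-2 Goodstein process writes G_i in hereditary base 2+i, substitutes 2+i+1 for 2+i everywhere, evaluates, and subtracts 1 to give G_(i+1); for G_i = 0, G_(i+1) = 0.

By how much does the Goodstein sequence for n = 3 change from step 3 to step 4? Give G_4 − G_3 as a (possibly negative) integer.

G_0 = 3. HB_2(3) = 2 + 1. Bump = 4. G_1 = 3.
G_1 = 3. HB_3(3) = 3. Bump = 4. G_2 = 3.
G_2 = 3. HB_4(3) = 3. Bump = 3. G_3 = 2.
G_3 = 2. HB_5(2) = 2. Bump = 2. G_4 = 1.

-1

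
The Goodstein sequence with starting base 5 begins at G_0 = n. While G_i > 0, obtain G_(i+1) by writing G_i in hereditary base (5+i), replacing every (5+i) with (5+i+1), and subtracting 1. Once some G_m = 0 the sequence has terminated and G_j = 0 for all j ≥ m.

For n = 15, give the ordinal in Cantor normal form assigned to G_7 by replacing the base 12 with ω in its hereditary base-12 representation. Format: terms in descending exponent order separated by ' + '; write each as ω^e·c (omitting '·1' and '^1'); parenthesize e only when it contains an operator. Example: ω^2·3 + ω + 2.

ω + 11

[0] 15 ≡ 3·5 (base 5). Lift 6: 18. −1: 17.
[1] 17 ≡ 2·6 + 5 (base 6). Lift 7: 19. −1: 18.
[2] 18 ≡ 2·7 + 4 (base 7). Lift 8: 20. −1: 19.
[3] 19 ≡ 2·8 + 3 (base 8). Lift 9: 21. −1: 20.
[4] 20 ≡ 2·9 + 2 (base 9). Lift 10: 22. −1: 21.
[5] 21 ≡ 2·10 + 1 (base 10). Lift 11: 23. −1: 22.
[6] 22 ≡ 2·11 (base 11). Lift 12: 24. −1: 23.
[7] 23 ≡ 12 + 11 (base 12). Lift 13: 24. −1: 23.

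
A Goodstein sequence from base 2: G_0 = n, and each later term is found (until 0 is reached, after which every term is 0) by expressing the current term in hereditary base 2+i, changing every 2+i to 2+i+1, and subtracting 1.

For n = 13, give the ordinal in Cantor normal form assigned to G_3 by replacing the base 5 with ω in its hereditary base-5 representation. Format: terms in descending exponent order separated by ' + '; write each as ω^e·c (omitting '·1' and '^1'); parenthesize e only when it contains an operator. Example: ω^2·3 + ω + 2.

i=0: 13 = 2^(2 + 1) + 2^2 + 1 (b=2); 2→3: 3^(3 + 1) + 3^3 + 1 = 109; 109−1 = 108
i=1: 108 = 3^(3 + 1) + 3^3 (b=3); 3→4: 4^(4 + 1) + 4^4 = 1280; 1280−1 = 1279
i=2: 1279 = 4^(4 + 1) + 3·4^3 + 3·4^2 + 3·4 + 3 (b=4); 4→5: 5^(5 + 1) + 3·5^3 + 3·5^2 + 3·5 + 3 = 16093; 16093−1 = 16092

ω^(ω + 1) + ω^3·3 + ω^2·3 + ω·3 + 2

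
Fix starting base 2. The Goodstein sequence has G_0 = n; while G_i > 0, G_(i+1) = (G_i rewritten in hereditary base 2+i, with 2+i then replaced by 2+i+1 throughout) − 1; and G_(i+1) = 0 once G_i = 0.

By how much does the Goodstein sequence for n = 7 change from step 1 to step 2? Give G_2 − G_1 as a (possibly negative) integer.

G_0=7  [base 2] 2^2 + 2 + 1  →[2↦3]→  3^3 + 3 + 1 = 31  −1 ⇒ G_1=30
G_1=30  [base 3] 3^3 + 3  →[3↦4]→  4^4 + 4 = 260  −1 ⇒ G_2=259

229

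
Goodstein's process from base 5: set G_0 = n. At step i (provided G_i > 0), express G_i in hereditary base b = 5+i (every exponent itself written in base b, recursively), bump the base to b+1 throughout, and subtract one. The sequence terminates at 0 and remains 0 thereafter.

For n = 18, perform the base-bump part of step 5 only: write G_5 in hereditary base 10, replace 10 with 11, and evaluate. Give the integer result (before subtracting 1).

29

base 5: 18 = 3·5 + 3; at 6: 3·6 + 3 = 21; next = 20
base 6: 20 = 3·6 + 2; at 7: 3·7 + 2 = 23; next = 22
base 7: 22 = 3·7 + 1; at 8: 3·8 + 1 = 25; next = 24
base 8: 24 = 3·8; at 9: 3·9 = 27; next = 26
base 9: 26 = 2·9 + 8; at 10: 2·10 + 8 = 28; next = 27
base 10: 27 = 2·10 + 7; at 11: 2·11 + 7 = 29; next = 28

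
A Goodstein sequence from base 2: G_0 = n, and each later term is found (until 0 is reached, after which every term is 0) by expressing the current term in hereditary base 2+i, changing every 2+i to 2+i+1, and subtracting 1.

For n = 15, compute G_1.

i=0: 15 = 2^(2 + 1) + 2^2 + 2 + 1 (b=2); 2→3: 3^(3 + 1) + 3^3 + 3 + 1 = 112; 112−1 = 111
i=1: 111 = 3^(3 + 1) + 3^3 + 3 (b=3); 3→4: 4^(4 + 1) + 4^4 + 4 = 1284; 1284−1 = 1283

111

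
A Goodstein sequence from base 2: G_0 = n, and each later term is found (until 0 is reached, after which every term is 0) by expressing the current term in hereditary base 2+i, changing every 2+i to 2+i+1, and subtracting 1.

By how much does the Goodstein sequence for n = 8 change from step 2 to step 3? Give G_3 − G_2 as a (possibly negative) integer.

step 0: 8 = 2^(2 + 1); sub 3 for 2: 3^(3 + 1); = 81; G_1 = 81−1 = 80
step 1: 80 = 2·3^3 + 2·3^2 + 2·3 + 2; sub 4 for 3: 2·4^4 + 2·4^2 + 2·4 + 2; = 554; G_2 = 554−1 = 553
step 2: 553 = 2·4^4 + 2·4^2 + 2·4 + 1; sub 5 for 4: 2·5^5 + 2·5^2 + 2·5 + 1; = 6311; G_3 = 6311−1 = 6310

5757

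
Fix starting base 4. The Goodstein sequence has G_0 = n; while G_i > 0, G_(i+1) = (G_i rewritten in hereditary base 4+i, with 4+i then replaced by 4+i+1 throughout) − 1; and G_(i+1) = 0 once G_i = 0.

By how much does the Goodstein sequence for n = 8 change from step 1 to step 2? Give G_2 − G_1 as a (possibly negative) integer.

G_0 = 8. HB_4(8) = 2·4. Bump = 10. G_1 = 9.
G_1 = 9. HB_5(9) = 5 + 4. Bump = 10. G_2 = 9.

0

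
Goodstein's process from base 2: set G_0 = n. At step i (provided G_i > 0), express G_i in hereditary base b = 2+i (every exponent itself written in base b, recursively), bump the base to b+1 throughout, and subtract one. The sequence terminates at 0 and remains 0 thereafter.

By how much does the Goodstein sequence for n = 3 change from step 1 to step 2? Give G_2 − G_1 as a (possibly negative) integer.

0

(0) 3|_2 = 2 + 1 ↦ 3 + 1|_3 = 4 ⇒ 3
(1) 3|_3 = 3 ↦ 4|_4 = 4 ⇒ 3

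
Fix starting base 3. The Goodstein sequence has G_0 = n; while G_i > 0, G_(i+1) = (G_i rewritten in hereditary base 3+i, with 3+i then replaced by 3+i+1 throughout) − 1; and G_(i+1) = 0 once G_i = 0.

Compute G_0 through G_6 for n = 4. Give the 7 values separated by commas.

G_0=4  [base 3] 3 + 1  →[3↦4]→  4 + 1 = 5  −1 ⇒ G_1=4
G_1=4  [base 4] 4  →[4↦5]→  5 = 5  −1 ⇒ G_2=4
G_2=4  [base 5] 4  →[5↦6]→  4 = 4  −1 ⇒ G_3=3
G_3=3  [base 6] 3  →[6↦7]→  3 = 3  −1 ⇒ G_4=2
G_4=2  [base 7] 2  →[7↦8]→  2 = 2  −1 ⇒ G_5=1
G_5=1  [base 8] 1  →[8↦9]→  1 = 1  −1 ⇒ G_6=0

4, 4, 4, 3, 2, 1, 0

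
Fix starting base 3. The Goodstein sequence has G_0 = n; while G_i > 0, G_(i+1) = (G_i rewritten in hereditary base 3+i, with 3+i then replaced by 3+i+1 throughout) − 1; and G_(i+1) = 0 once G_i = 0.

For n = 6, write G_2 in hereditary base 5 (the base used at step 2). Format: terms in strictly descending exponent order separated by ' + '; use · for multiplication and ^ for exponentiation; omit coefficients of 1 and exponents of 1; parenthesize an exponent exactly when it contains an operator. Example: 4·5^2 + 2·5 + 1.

5 + 2

step 0: 6 = 2·3; sub 4 for 3: 2·4; = 8; G_1 = 8−1 = 7
step 1: 7 = 4 + 3; sub 5 for 4: 5 + 3; = 8; G_2 = 8−1 = 7
step 2: 7 = 5 + 2; sub 6 for 5: 6 + 2; = 8; G_3 = 8−1 = 7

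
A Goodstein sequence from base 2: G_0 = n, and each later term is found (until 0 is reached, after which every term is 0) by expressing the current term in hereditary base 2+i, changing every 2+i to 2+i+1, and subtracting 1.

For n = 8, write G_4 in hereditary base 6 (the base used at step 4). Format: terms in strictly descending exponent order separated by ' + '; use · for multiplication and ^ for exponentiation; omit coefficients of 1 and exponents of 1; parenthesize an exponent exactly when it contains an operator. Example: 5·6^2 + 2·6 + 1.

2·6^6 + 2·6^2 + 6 + 5

G_0 = 8. HB_2(8) = 2^(2 + 1). Bump = 81. G_1 = 80.
G_1 = 80. HB_3(80) = 2·3^3 + 2·3^2 + 2·3 + 2. Bump = 554. G_2 = 553.
G_2 = 553. HB_4(553) = 2·4^4 + 2·4^2 + 2·4 + 1. Bump = 6311. G_3 = 6310.
G_3 = 6310. HB_5(6310) = 2·5^5 + 2·5^2 + 2·5. Bump = 93396. G_4 = 93395.
G_4 = 93395. HB_6(93395) = 2·6^6 + 2·6^2 + 6 + 5. Bump = 1647196. G_5 = 1647195.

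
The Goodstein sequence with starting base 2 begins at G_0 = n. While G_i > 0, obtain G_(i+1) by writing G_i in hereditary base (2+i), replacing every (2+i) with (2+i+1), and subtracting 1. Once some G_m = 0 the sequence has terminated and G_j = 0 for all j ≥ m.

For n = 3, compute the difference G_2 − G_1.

[0] 3 ≡ 2 + 1 (base 2). Lift 3: 4. −1: 3.
[1] 3 ≡ 3 (base 3). Lift 4: 4. −1: 3.

0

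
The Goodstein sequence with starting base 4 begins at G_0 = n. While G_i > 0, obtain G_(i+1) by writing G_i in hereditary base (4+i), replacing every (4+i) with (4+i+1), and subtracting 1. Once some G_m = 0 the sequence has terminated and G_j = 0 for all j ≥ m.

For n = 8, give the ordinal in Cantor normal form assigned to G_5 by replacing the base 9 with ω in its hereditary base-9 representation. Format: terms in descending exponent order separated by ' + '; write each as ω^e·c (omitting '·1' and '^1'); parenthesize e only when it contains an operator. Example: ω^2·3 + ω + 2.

ω

i=0: 8 = 2·4 (b=4); 4→5: 2·5 = 10; 10−1 = 9
i=1: 9 = 5 + 4 (b=5); 5→6: 6 + 4 = 10; 10−1 = 9
i=2: 9 = 6 + 3 (b=6); 6→7: 7 + 3 = 10; 10−1 = 9
i=3: 9 = 7 + 2 (b=7); 7→8: 8 + 2 = 10; 10−1 = 9
i=4: 9 = 8 + 1 (b=8); 8→9: 9 + 1 = 10; 10−1 = 9
i=5: 9 = 9 (b=9); 9→10: 10 = 10; 10−1 = 9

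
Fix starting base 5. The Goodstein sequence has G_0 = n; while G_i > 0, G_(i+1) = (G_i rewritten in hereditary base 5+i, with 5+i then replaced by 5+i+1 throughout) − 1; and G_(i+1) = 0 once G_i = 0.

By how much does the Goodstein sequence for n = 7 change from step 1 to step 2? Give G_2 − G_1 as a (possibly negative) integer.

i=0: 7 = 5 + 2 (b=5); 5→6: 6 + 2 = 8; 8−1 = 7
i=1: 7 = 6 + 1 (b=6); 6→7: 7 + 1 = 8; 8−1 = 7

0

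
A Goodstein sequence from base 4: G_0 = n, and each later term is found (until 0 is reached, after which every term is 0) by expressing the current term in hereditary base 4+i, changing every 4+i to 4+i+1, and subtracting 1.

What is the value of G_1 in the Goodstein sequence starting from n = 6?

base 4: 6 = 4 + 2; at 5: 5 + 2 = 7; next = 6
base 5: 6 = 5 + 1; at 6: 6 + 1 = 7; next = 6

6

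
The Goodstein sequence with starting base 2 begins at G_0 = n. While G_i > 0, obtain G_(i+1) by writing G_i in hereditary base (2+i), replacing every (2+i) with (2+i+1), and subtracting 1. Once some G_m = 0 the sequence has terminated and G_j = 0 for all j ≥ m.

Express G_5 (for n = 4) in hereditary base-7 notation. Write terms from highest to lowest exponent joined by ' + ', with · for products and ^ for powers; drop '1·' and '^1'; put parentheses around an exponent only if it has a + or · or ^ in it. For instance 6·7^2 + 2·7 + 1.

2·7^2 + 7 + 4

step 0: 4 = 2^2; sub 3 for 2: 3^3; = 27; G_1 = 27−1 = 26
step 1: 26 = 2·3^2 + 2·3 + 2; sub 4 for 3: 2·4^2 + 2·4 + 2; = 42; G_2 = 42−1 = 41
step 2: 41 = 2·4^2 + 2·4 + 1; sub 5 for 4: 2·5^2 + 2·5 + 1; = 61; G_3 = 61−1 = 60
step 3: 60 = 2·5^2 + 2·5; sub 6 for 5: 2·6^2 + 2·6; = 84; G_4 = 84−1 = 83
step 4: 83 = 2·6^2 + 6 + 5; sub 7 for 6: 2·7^2 + 7 + 5; = 110; G_5 = 110−1 = 109
step 5: 109 = 2·7^2 + 7 + 4; sub 8 for 7: 2·8^2 + 8 + 4; = 140; G_6 = 140−1 = 139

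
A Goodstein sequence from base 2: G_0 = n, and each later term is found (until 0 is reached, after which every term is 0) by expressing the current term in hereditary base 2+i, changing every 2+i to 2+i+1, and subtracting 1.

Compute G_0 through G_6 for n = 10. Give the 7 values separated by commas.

10, 83, 1025, 15625, 279935, 4215754, 84073323

step 0: 10 = 2^(2 + 1) + 2; sub 3 for 2: 3^(3 + 1) + 3; = 84; G_1 = 84−1 = 83
step 1: 83 = 3^(3 + 1) + 2; sub 4 for 3: 4^(4 + 1) + 2; = 1026; G_2 = 1026−1 = 1025
step 2: 1025 = 4^(4 + 1) + 1; sub 5 for 4: 5^(5 + 1) + 1; = 15626; G_3 = 15626−1 = 15625
step 3: 15625 = 5^(5 + 1); sub 6 for 5: 6^(6 + 1); = 279936; G_4 = 279936−1 = 279935
step 4: 279935 = 5·6^6 + 5·6^5 + 5·6^4 + 5·6^3 + 5·6^2 + 5·6 + 5; sub 7 for 6: 5·7^7 + 5·7^5 + 5·7^4 + 5·7^3 + 5·7^2 + 5·7 + 5; = 4215755; G_5 = 4215755−1 = 4215754
step 5: 4215754 = 5·7^7 + 5·7^5 + 5·7^4 + 5·7^3 + 5·7^2 + 5·7 + 4; sub 8 for 7: 5·8^8 + 5·8^5 + 5·8^4 + 5·8^3 + 5·8^2 + 5·8 + 4; = 84073324; G_6 = 84073324−1 = 84073323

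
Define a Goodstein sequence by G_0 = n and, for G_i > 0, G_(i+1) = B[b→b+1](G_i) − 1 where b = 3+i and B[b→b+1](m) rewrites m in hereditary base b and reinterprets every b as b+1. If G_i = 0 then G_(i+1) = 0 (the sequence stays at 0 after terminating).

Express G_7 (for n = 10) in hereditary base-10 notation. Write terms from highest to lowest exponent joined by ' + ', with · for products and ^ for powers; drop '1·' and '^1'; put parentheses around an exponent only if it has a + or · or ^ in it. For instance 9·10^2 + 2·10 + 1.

3·10 + 9

i=0: 10 = 3^2 + 1 (b=3); 3→4: 4^2 + 1 = 17; 17−1 = 16
i=1: 16 = 4^2 (b=4); 4→5: 5^2 = 25; 25−1 = 24
i=2: 24 = 4·5 + 4 (b=5); 5→6: 4·6 + 4 = 28; 28−1 = 27
i=3: 27 = 4·6 + 3 (b=6); 6→7: 4·7 + 3 = 31; 31−1 = 30
i=4: 30 = 4·7 + 2 (b=7); 7→8: 4·8 + 2 = 34; 34−1 = 33
i=5: 33 = 4·8 + 1 (b=8); 8→9: 4·9 + 1 = 37; 37−1 = 36
i=6: 36 = 4·9 (b=9); 9→10: 4·10 = 40; 40−1 = 39
i=7: 39 = 3·10 + 9 (b=10); 10→11: 3·11 + 9 = 42; 42−1 = 41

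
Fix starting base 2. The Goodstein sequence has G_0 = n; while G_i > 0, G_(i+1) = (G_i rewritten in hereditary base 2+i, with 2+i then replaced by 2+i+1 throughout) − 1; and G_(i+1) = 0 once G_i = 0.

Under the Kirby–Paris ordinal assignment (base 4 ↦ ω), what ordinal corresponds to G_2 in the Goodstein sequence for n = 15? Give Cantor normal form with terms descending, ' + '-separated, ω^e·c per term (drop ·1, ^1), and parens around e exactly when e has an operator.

G_0=15  [base 2] 2^(2 + 1) + 2^2 + 2 + 1  →[2↦3]→  3^(3 + 1) + 3^3 + 3 + 1 = 112  −1 ⇒ G_1=111
G_1=111  [base 3] 3^(3 + 1) + 3^3 + 3  →[3↦4]→  4^(4 + 1) + 4^4 + 4 = 1284  −1 ⇒ G_2=1283
G_2=1283  [base 4] 4^(4 + 1) + 4^4 + 3  →[4↦5]→  5^(5 + 1) + 5^5 + 3 = 18753  −1 ⇒ G_3=18752

ω^(ω + 1) + ω^ω + 3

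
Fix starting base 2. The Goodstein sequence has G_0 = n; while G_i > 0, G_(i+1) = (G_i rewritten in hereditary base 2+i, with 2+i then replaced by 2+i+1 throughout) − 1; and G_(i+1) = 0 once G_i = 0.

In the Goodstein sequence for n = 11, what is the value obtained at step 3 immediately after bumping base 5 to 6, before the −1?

279938

(0) 11|_2 = 2^(2 + 1) + 2 + 1 ↦ 3^(3 + 1) + 3 + 1|_3 = 85 ⇒ 84
(1) 84|_3 = 3^(3 + 1) + 3 ↦ 4^(4 + 1) + 4|_4 = 1028 ⇒ 1027
(2) 1027|_4 = 4^(4 + 1) + 3 ↦ 5^(5 + 1) + 3|_5 = 15628 ⇒ 15627
(3) 15627|_5 = 5^(5 + 1) + 2 ↦ 6^(6 + 1) + 2|_6 = 279938 ⇒ 279937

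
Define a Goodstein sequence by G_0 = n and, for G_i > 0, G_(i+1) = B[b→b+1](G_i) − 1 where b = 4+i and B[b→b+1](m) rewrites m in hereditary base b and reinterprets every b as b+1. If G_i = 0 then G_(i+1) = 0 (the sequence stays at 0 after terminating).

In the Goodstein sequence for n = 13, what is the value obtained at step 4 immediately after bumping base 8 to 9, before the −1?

(0) 13|_4 = 3·4 + 1 ↦ 3·5 + 1|_5 = 16 ⇒ 15
(1) 15|_5 = 3·5 ↦ 3·6|_6 = 18 ⇒ 17
(2) 17|_6 = 2·6 + 5 ↦ 2·7 + 5|_7 = 19 ⇒ 18
(3) 18|_7 = 2·7 + 4 ↦ 2·8 + 4|_8 = 20 ⇒ 19
(4) 19|_8 = 2·8 + 3 ↦ 2·9 + 3|_9 = 21 ⇒ 20

21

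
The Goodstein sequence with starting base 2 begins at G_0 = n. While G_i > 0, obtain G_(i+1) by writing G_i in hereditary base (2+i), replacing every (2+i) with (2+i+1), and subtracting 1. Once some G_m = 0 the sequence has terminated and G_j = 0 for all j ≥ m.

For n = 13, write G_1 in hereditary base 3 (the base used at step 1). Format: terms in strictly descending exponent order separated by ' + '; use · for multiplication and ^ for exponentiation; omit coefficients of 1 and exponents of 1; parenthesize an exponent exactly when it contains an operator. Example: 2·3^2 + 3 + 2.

3^(3 + 1) + 3^3

13 —HB2→ 2^(2 + 1) + 2^2 + 1 —bump→ 3^(3 + 1) + 3^3 + 1 = 109 —(−1)→ 108
108 —HB3→ 3^(3 + 1) + 3^3 —bump→ 4^(4 + 1) + 4^4 = 1280 —(−1)→ 1279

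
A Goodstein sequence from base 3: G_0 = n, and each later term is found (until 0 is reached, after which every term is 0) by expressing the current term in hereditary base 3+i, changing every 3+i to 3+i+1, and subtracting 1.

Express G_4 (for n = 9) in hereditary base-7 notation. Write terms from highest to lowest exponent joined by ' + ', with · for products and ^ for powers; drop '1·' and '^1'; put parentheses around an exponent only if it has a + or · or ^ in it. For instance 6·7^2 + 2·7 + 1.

3·7

[0] 9 ≡ 3^2 (base 3). Lift 4: 16. −1: 15.
[1] 15 ≡ 3·4 + 3 (base 4). Lift 5: 18. −1: 17.
[2] 17 ≡ 3·5 + 2 (base 5). Lift 6: 20. −1: 19.
[3] 19 ≡ 3·6 + 1 (base 6). Lift 7: 22. −1: 21.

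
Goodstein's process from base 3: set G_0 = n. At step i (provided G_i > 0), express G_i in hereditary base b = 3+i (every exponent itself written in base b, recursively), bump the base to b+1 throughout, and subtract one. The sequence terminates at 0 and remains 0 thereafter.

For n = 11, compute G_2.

25

step 0: 11 = 3^2 + 2; sub 4 for 3: 4^2 + 2; = 18; G_1 = 18−1 = 17
step 1: 17 = 4^2 + 1; sub 5 for 4: 5^2 + 1; = 26; G_2 = 26−1 = 25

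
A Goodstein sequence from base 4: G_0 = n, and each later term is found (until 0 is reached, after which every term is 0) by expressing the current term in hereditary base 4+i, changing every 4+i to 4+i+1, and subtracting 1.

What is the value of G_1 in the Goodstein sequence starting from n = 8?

[0] 8 ≡ 2·4 (base 4). Lift 5: 10. −1: 9.
[1] 9 ≡ 5 + 4 (base 5). Lift 6: 10. −1: 9.

9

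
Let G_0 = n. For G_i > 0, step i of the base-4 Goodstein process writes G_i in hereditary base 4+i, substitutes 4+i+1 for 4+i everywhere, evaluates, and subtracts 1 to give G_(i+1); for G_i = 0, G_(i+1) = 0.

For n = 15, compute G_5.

G_0=15  [base 4] 3·4 + 3  →[4↦5]→  3·5 + 3 = 18  −1 ⇒ G_1=17
G_1=17  [base 5] 3·5 + 2  →[5↦6]→  3·6 + 2 = 20  −1 ⇒ G_2=19
G_2=19  [base 6] 3·6 + 1  →[6↦7]→  3·7 + 1 = 22  −1 ⇒ G_3=21
G_3=21  [base 7] 3·7  →[7↦8]→  3·8 = 24  −1 ⇒ G_4=23
G_4=23  [base 8] 2·8 + 7  →[8↦9]→  2·9 + 7 = 25  −1 ⇒ G_5=24

24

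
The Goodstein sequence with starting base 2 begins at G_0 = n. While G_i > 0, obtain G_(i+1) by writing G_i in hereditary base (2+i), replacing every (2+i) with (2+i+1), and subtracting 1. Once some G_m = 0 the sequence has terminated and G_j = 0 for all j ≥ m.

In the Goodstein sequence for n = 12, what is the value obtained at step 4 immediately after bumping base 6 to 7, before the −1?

5764911

(0) 12|_2 = 2^(2 + 1) + 2^2 ↦ 3^(3 + 1) + 3^3|_3 = 108 ⇒ 107
(1) 107|_3 = 3^(3 + 1) + 2·3^2 + 2·3 + 2 ↦ 4^(4 + 1) + 2·4^2 + 2·4 + 2|_4 = 1066 ⇒ 1065
(2) 1065|_4 = 4^(4 + 1) + 2·4^2 + 2·4 + 1 ↦ 5^(5 + 1) + 2·5^2 + 2·5 + 1|_5 = 15686 ⇒ 15685
(3) 15685|_5 = 5^(5 + 1) + 2·5^2 + 2·5 ↦ 6^(6 + 1) + 2·6^2 + 2·6|_6 = 280020 ⇒ 280019
(4) 280019|_6 = 6^(6 + 1) + 2·6^2 + 6 + 5 ↦ 7^(7 + 1) + 2·7^2 + 7 + 5|_7 = 5764911 ⇒ 5764910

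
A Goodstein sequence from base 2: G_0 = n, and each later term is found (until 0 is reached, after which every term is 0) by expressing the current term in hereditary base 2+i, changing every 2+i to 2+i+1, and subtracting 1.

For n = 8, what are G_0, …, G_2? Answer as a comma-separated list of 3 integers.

8, 80, 553

i=0: 8 = 2^(2 + 1) (b=2); 2→3: 3^(3 + 1) = 81; 81−1 = 80
i=1: 80 = 2·3^3 + 2·3^2 + 2·3 + 2 (b=3); 3→4: 2·4^4 + 2·4^2 + 2·4 + 2 = 554; 554−1 = 553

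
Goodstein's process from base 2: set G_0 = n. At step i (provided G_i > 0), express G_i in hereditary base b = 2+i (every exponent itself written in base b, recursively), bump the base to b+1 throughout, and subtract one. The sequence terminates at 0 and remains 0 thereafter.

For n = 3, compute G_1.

3

G_0 = 3. HB_2(3) = 2 + 1. Bump = 4. G_1 = 3.
G_1 = 3. HB_3(3) = 3. Bump = 4. G_2 = 3.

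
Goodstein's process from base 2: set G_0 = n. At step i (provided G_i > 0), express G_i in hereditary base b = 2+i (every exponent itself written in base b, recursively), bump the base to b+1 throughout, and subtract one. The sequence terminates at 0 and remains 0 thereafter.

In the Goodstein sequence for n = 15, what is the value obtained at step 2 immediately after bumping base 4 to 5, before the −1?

i=0: 15 = 2^(2 + 1) + 2^2 + 2 + 1 (b=2); 2→3: 3^(3 + 1) + 3^3 + 3 + 1 = 112; 112−1 = 111
i=1: 111 = 3^(3 + 1) + 3^3 + 3 (b=3); 3→4: 4^(4 + 1) + 4^4 + 4 = 1284; 1284−1 = 1283

18753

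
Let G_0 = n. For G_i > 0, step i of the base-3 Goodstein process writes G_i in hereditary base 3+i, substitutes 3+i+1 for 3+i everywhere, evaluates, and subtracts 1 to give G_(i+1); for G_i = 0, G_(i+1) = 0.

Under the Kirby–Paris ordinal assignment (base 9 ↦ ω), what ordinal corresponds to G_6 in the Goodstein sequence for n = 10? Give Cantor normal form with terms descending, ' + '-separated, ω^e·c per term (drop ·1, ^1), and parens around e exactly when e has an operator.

ω·4

step 0: 10 = 3^2 + 1; sub 4 for 3: 4^2 + 1; = 17; G_1 = 17−1 = 16
step 1: 16 = 4^2; sub 5 for 4: 5^2; = 25; G_2 = 25−1 = 24
step 2: 24 = 4·5 + 4; sub 6 for 5: 4·6 + 4; = 28; G_3 = 28−1 = 27
step 3: 27 = 4·6 + 3; sub 7 for 6: 4·7 + 3; = 31; G_4 = 31−1 = 30
step 4: 30 = 4·7 + 2; sub 8 for 7: 4·8 + 2; = 34; G_5 = 34−1 = 33
step 5: 33 = 4·8 + 1; sub 9 for 8: 4·9 + 1; = 37; G_6 = 37−1 = 36
step 6: 36 = 4·9; sub 10 for 9: 4·10; = 40; G_7 = 40−1 = 39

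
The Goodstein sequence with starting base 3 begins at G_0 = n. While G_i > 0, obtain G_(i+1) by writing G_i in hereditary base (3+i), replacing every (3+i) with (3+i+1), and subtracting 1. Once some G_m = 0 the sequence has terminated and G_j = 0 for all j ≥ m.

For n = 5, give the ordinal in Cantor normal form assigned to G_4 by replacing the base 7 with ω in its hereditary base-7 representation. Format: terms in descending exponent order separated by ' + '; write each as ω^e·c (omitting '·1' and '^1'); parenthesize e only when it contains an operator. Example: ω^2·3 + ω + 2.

base 3: 5 = 3 + 2; at 4: 4 + 2 = 6; next = 5
base 4: 5 = 4 + 1; at 5: 5 + 1 = 6; next = 5
base 5: 5 = 5; at 6: 6 = 6; next = 5
base 6: 5 = 5; at 7: 5 = 5; next = 4
base 7: 4 = 4; at 8: 4 = 4; next = 3

4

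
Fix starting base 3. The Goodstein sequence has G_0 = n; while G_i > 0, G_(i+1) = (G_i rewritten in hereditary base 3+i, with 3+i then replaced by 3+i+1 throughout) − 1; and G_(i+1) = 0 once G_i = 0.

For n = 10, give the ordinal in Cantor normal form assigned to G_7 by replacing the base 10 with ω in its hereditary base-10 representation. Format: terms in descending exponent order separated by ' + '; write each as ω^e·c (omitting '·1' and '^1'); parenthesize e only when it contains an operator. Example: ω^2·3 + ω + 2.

ω·3 + 9

G_0=10  [base 3] 3^2 + 1  →[3↦4]→  4^2 + 1 = 17  −1 ⇒ G_1=16
G_1=16  [base 4] 4^2  →[4↦5]→  5^2 = 25  −1 ⇒ G_2=24
G_2=24  [base 5] 4·5 + 4  →[5↦6]→  4·6 + 4 = 28  −1 ⇒ G_3=27
G_3=27  [base 6] 4·6 + 3  →[6↦7]→  4·7 + 3 = 31  −1 ⇒ G_4=30
G_4=30  [base 7] 4·7 + 2  →[7↦8]→  4·8 + 2 = 34  −1 ⇒ G_5=33
G_5=33  [base 8] 4·8 + 1  →[8↦9]→  4·9 + 1 = 37  −1 ⇒ G_6=36
G_6=36  [base 9] 4·9  →[9↦10]→  4·10 = 40  −1 ⇒ G_7=39
G_7=39  [base 10] 3·10 + 9  →[10↦11]→  3·11 + 9 = 42  −1 ⇒ G_8=41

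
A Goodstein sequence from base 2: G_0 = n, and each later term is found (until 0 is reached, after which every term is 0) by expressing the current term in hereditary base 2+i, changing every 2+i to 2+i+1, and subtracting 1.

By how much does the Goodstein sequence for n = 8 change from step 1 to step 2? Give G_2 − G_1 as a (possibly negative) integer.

473

i=0: 8 = 2^(2 + 1) (b=2); 2→3: 3^(3 + 1) = 81; 81−1 = 80
i=1: 80 = 2·3^3 + 2·3^2 + 2·3 + 2 (b=3); 3→4: 2·4^4 + 2·4^2 + 2·4 + 2 = 554; 554−1 = 553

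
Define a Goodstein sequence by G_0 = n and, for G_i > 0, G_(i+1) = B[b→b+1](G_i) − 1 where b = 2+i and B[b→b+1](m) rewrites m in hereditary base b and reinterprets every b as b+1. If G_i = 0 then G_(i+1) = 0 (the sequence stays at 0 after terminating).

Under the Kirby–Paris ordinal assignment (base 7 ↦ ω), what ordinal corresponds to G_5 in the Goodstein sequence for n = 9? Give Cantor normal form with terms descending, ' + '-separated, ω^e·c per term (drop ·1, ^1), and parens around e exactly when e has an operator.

ω^ω·3 + ω^3·3 + ω^2·3 + ω·3

base 2: 9 = 2^(2 + 1) + 1; at 3: 3^(3 + 1) + 1 = 82; next = 81
base 3: 81 = 3^(3 + 1); at 4: 4^(4 + 1) = 1024; next = 1023
base 4: 1023 = 3·4^4 + 3·4^3 + 3·4^2 + 3·4 + 3; at 5: 3·5^5 + 3·5^3 + 3·5^2 + 3·5 + 3 = 9843; next = 9842
base 5: 9842 = 3·5^5 + 3·5^3 + 3·5^2 + 3·5 + 2; at 6: 3·6^6 + 3·6^3 + 3·6^2 + 3·6 + 2 = 140744; next = 140743
base 6: 140743 = 3·6^6 + 3·6^3 + 3·6^2 + 3·6 + 1; at 7: 3·7^7 + 3·7^3 + 3·7^2 + 3·7 + 1 = 2471827; next = 2471826
base 7: 2471826 = 3·7^7 + 3·7^3 + 3·7^2 + 3·7; at 8: 3·8^8 + 3·8^3 + 3·8^2 + 3·8 = 50333400; next = 50333399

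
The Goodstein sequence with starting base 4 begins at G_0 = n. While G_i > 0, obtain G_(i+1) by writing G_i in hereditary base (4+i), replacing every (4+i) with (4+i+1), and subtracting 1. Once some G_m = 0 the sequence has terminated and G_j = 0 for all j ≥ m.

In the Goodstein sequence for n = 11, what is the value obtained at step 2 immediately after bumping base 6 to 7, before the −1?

15

11 —HB4→ 2·4 + 3 —bump→ 2·5 + 3 = 13 —(−1)→ 12
12 —HB5→ 2·5 + 2 —bump→ 2·6 + 2 = 14 —(−1)→ 13
13 —HB6→ 2·6 + 1 —bump→ 2·7 + 1 = 15 —(−1)→ 14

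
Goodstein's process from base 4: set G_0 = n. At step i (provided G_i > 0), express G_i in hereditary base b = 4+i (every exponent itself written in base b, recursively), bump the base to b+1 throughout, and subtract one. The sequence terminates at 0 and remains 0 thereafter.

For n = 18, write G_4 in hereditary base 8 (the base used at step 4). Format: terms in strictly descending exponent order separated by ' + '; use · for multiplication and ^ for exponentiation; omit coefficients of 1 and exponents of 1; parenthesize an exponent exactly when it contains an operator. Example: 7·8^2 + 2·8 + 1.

i=0: 18 = 4^2 + 2 (b=4); 4→5: 5^2 + 2 = 27; 27−1 = 26
i=1: 26 = 5^2 + 1 (b=5); 5→6: 6^2 + 1 = 37; 37−1 = 36
i=2: 36 = 6^2 (b=6); 6→7: 7^2 = 49; 49−1 = 48
i=3: 48 = 6·7 + 6 (b=7); 7→8: 6·8 + 6 = 54; 54−1 = 53

6·8 + 5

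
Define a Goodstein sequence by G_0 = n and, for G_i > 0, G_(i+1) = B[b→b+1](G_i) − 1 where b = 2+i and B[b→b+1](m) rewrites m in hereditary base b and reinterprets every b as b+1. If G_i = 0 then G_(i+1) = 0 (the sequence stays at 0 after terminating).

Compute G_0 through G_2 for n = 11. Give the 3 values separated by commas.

11, 84, 1027

G_0 = 11. HB_2(11) = 2^(2 + 1) + 2 + 1. Bump = 85. G_1 = 84.
G_1 = 84. HB_3(84) = 3^(3 + 1) + 3. Bump = 1028. G_2 = 1027.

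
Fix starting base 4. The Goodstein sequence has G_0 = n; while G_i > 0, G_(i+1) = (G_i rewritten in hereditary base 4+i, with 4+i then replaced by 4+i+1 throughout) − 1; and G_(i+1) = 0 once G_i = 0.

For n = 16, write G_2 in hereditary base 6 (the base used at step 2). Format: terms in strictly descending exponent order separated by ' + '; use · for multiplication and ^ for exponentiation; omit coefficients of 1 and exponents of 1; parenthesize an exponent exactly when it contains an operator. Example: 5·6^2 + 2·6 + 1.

4·6 + 3

base 4: 16 = 4^2; at 5: 5^2 = 25; next = 24
base 5: 24 = 4·5 + 4; at 6: 4·6 + 4 = 28; next = 27
base 6: 27 = 4·6 + 3; at 7: 4·7 + 3 = 31; next = 30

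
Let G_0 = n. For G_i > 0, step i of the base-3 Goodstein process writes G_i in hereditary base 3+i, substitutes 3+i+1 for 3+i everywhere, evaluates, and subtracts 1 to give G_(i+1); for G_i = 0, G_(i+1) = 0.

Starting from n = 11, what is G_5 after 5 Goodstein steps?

43

i=0: 11 = 3^2 + 2 (b=3); 3→4: 4^2 + 2 = 18; 18−1 = 17
i=1: 17 = 4^2 + 1 (b=4); 4→5: 5^2 + 1 = 26; 26−1 = 25
i=2: 25 = 5^2 (b=5); 5→6: 6^2 = 36; 36−1 = 35
i=3: 35 = 5·6 + 5 (b=6); 6→7: 5·7 + 5 = 40; 40−1 = 39
i=4: 39 = 5·7 + 4 (b=7); 7→8: 5·8 + 4 = 44; 44−1 = 43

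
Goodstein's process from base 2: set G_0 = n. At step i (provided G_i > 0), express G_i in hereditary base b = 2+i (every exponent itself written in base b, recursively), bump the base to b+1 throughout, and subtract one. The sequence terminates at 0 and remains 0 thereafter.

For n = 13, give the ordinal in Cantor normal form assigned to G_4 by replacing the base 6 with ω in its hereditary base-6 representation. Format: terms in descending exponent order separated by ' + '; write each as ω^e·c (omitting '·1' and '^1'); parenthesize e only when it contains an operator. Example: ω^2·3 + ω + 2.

[0] 13 ≡ 2^(2 + 1) + 2^2 + 1 (base 2). Lift 3: 109. −1: 108.
[1] 108 ≡ 3^(3 + 1) + 3^3 (base 3). Lift 4: 1280. −1: 1279.
[2] 1279 ≡ 4^(4 + 1) + 3·4^3 + 3·4^2 + 3·4 + 3 (base 4). Lift 5: 16093. −1: 16092.
[3] 16092 ≡ 5^(5 + 1) + 3·5^3 + 3·5^2 + 3·5 + 2 (base 5). Lift 6: 280712. −1: 280711.

ω^(ω + 1) + ω^3·3 + ω^2·3 + ω·3 + 1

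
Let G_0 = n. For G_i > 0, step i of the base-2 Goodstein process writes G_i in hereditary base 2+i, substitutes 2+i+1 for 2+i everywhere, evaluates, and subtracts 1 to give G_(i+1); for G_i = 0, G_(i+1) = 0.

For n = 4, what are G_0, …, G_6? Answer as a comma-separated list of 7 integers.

4, 26, 41, 60, 83, 109, 139

[0] 4 ≡ 2^2 (base 2). Lift 3: 27. −1: 26.
[1] 26 ≡ 2·3^2 + 2·3 + 2 (base 3). Lift 4: 42. −1: 41.
[2] 41 ≡ 2·4^2 + 2·4 + 1 (base 4). Lift 5: 61. −1: 60.
[3] 60 ≡ 2·5^2 + 2·5 (base 5). Lift 6: 84. −1: 83.
[4] 83 ≡ 2·6^2 + 6 + 5 (base 6). Lift 7: 110. −1: 109.
[5] 109 ≡ 2·7^2 + 7 + 4 (base 7). Lift 8: 140. −1: 139.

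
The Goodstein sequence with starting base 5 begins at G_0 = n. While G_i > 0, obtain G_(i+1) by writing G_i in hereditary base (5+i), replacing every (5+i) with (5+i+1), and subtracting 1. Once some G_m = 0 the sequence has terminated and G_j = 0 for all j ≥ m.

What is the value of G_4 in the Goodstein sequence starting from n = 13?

G_0=13  [base 5] 2·5 + 3  →[5↦6]→  2·6 + 3 = 15  −1 ⇒ G_1=14
G_1=14  [base 6] 2·6 + 2  →[6↦7]→  2·7 + 2 = 16  −1 ⇒ G_2=15
G_2=15  [base 7] 2·7 + 1  →[7↦8]→  2·8 + 1 = 17  −1 ⇒ G_3=16
G_3=16  [base 8] 2·8  →[8↦9]→  2·9 = 18  −1 ⇒ G_4=17
G_4=17  [base 9] 9 + 8  →[9↦10]→  10 + 8 = 18  −1 ⇒ G_5=17

17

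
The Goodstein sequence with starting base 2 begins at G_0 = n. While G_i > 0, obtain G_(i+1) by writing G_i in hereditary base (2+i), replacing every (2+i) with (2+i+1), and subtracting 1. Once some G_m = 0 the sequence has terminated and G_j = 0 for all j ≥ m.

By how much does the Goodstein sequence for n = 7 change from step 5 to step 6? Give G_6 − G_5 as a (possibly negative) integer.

step 0: 7 = 2^2 + 2 + 1; sub 3 for 2: 3^3 + 3 + 1; = 31; G_1 = 31−1 = 30
step 1: 30 = 3^3 + 3; sub 4 for 3: 4^4 + 4; = 260; G_2 = 260−1 = 259
step 2: 259 = 4^4 + 3; sub 5 for 4: 5^5 + 3; = 3128; G_3 = 3128−1 = 3127
step 3: 3127 = 5^5 + 2; sub 6 for 5: 6^6 + 2; = 46658; G_4 = 46658−1 = 46657
step 4: 46657 = 6^6 + 1; sub 7 for 6: 7^7 + 1; = 823544; G_5 = 823544−1 = 823543
step 5: 823543 = 7^7; sub 8 for 7: 8^8; = 16777216; G_6 = 16777216−1 = 16777215

15953672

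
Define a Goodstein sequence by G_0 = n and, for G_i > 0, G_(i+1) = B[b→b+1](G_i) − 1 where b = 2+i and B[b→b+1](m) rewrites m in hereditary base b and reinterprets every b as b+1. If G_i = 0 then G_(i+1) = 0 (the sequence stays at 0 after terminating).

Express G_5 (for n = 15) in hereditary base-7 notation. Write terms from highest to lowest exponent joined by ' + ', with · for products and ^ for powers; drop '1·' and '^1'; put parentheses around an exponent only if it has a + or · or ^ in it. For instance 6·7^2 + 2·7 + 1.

7^(7 + 1) + 7^7

base 2: 15 = 2^(2 + 1) + 2^2 + 2 + 1; at 3: 3^(3 + 1) + 3^3 + 3 + 1 = 112; next = 111
base 3: 111 = 3^(3 + 1) + 3^3 + 3; at 4: 4^(4 + 1) + 4^4 + 4 = 1284; next = 1283
base 4: 1283 = 4^(4 + 1) + 4^4 + 3; at 5: 5^(5 + 1) + 5^5 + 3 = 18753; next = 18752
base 5: 18752 = 5^(5 + 1) + 5^5 + 2; at 6: 6^(6 + 1) + 6^6 + 2 = 326594; next = 326593
base 6: 326593 = 6^(6 + 1) + 6^6 + 1; at 7: 7^(7 + 1) + 7^7 + 1 = 6588345; next = 6588344
base 7: 6588344 = 7^(7 + 1) + 7^7; at 8: 8^(8 + 1) + 8^8 = 150994944; next = 150994943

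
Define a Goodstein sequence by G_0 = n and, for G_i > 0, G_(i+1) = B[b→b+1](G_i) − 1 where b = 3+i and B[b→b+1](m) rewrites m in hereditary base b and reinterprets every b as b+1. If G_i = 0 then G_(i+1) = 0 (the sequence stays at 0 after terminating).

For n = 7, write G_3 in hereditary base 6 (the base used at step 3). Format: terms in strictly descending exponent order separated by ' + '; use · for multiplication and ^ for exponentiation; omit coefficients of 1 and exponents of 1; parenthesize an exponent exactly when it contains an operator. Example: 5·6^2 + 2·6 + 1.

6 + 3

step 0: 7 = 2·3 + 1; sub 4 for 3: 2·4 + 1; = 9; G_1 = 9−1 = 8
step 1: 8 = 2·4; sub 5 for 4: 2·5; = 10; G_2 = 10−1 = 9
step 2: 9 = 5 + 4; sub 6 for 5: 6 + 4; = 10; G_3 = 10−1 = 9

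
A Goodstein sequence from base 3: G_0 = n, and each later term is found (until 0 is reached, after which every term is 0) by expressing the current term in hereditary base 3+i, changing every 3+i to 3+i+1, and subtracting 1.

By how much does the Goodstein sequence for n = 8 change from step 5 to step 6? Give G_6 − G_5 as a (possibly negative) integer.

8 —HB3→ 2·3 + 2 —bump→ 2·4 + 2 = 10 —(−1)→ 9
9 —HB4→ 2·4 + 1 —bump→ 2·5 + 1 = 11 —(−1)→ 10
10 —HB5→ 2·5 —bump→ 2·6 = 12 —(−1)→ 11
11 —HB6→ 6 + 5 —bump→ 7 + 5 = 12 —(−1)→ 11
11 —HB7→ 7 + 4 —bump→ 8 + 4 = 12 —(−1)→ 11
11 —HB8→ 8 + 3 —bump→ 9 + 3 = 12 —(−1)→ 11

0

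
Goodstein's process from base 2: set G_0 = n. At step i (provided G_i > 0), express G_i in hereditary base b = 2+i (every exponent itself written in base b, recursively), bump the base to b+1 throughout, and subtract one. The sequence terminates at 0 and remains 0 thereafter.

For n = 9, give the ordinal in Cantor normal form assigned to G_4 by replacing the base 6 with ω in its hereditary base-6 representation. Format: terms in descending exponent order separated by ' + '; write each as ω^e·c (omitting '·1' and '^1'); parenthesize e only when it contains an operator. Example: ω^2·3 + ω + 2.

9 —HB2→ 2^(2 + 1) + 1 —bump→ 3^(3 + 1) + 1 = 82 —(−1)→ 81
81 —HB3→ 3^(3 + 1) —bump→ 4^(4 + 1) = 1024 —(−1)→ 1023
1023 —HB4→ 3·4^4 + 3·4^3 + 3·4^2 + 3·4 + 3 —bump→ 3·5^5 + 3·5^3 + 3·5^2 + 3·5 + 3 = 9843 —(−1)→ 9842
9842 —HB5→ 3·5^5 + 3·5^3 + 3·5^2 + 3·5 + 2 —bump→ 3·6^6 + 3·6^3 + 3·6^2 + 3·6 + 2 = 140744 —(−1)→ 140743
140743 —HB6→ 3·6^6 + 3·6^3 + 3·6^2 + 3·6 + 1 —bump→ 3·7^7 + 3·7^3 + 3·7^2 + 3·7 + 1 = 2471827 —(−1)→ 2471826

ω^ω·3 + ω^3·3 + ω^2·3 + ω·3 + 1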